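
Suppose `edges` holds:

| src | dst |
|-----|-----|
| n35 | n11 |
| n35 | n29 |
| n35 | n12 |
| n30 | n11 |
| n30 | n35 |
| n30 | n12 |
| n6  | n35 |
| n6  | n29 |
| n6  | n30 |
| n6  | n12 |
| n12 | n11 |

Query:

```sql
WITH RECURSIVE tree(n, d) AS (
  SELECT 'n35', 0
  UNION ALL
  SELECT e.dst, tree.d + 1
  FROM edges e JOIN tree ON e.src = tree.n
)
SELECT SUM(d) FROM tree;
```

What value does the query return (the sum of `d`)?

Base: (n35, d=0).
Iteration 1: edges from {n35} -> (n11, d=1), (n12, d=1), (n29, d=1).
Iteration 2: edges from {n11,n12,n29} -> (n11, d=2).
Iteration 3: no outgoing edges from {n11}; recursion stops.
SUM(d) = 0 + 1 + 1 + 1 + 2 = 5.

5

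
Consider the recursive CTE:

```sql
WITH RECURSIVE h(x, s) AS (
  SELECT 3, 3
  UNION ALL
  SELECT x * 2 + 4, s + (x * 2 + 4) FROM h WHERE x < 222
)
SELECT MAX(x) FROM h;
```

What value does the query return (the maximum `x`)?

444

Base: x=3, s=3.
Iteration 1: 3 < 222 holds -> x = 3 * 2 + 4 = 10, s = 3 + 10 = 13.
Iteration 2: 10 < 222 holds -> x = 10 * 2 + 4 = 24, s = 13 + 24 = 37.
Iteration 3: 24 < 222 holds -> x = 24 * 2 + 4 = 52, s = 37 + 52 = 89.
Iteration 4: 52 < 222 holds -> x = 52 * 2 + 4 = 108, s = 89 + 108 = 197.
Iteration 5: 108 < 222 holds -> x = 108 * 2 + 4 = 220, s = 197 + 220 = 417.
Iteration 6: 220 < 222 holds -> x = 220 * 2 + 4 = 444, s = 417 + 444 = 861.
Iteration 7: 444 < 222 fails; recursion stops.
x values: 3, 10, 24, 52, 108, 220, 444; the maximum is 444.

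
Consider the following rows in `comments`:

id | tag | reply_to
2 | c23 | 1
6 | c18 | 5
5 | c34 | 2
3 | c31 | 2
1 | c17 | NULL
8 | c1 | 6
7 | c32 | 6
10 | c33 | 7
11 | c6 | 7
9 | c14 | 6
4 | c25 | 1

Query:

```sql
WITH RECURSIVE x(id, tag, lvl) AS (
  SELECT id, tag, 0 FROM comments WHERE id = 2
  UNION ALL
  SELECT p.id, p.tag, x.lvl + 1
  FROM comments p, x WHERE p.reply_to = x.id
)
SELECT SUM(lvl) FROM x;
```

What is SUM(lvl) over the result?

Base: id=2 (c23) at lvl 0.
Iteration 1: rows with reply_to in {2} -> c31 (id 3, lvl 1), c34 (id 5, lvl 1).
Iteration 2: rows with reply_to in {3,5} -> c18 (id 6, lvl 2).
Iteration 3: rows with reply_to in {6} -> c32 (id 7, lvl 3), c1 (id 8, lvl 3), c14 (id 9, lvl 3).
Iteration 4: rows with reply_to in {7,8,9} -> c33 (id 10, lvl 4), c6 (id 11, lvl 4).
Iteration 5: no rows with reply_to in {10,11}; recursion stops.
SUM(lvl) = 0 + 1 + 1 + 2 + 3 + 3 + 3 + 4 + 4 = 21.

21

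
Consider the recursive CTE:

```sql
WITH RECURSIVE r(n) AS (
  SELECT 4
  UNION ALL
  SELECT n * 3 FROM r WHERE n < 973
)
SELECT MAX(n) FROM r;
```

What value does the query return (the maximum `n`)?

2916

Base: n=4.
Iteration 1: 4 < 973 holds -> n = 4 * 3 = 12.
Iteration 2: 12 < 973 holds -> n = 12 * 3 = 36.
Iteration 3: 36 < 973 holds -> n = 36 * 3 = 108.
Iteration 4: 108 < 973 holds -> n = 108 * 3 = 324.
Iteration 5: 324 < 973 holds -> n = 324 * 3 = 972.
Iteration 6: 972 < 973 holds -> n = 972 * 3 = 2916.
Iteration 7: 2916 < 973 fails; recursion stops.
n values: 4, 12, 36, 108, 324, 972, 2916; the maximum is 2916.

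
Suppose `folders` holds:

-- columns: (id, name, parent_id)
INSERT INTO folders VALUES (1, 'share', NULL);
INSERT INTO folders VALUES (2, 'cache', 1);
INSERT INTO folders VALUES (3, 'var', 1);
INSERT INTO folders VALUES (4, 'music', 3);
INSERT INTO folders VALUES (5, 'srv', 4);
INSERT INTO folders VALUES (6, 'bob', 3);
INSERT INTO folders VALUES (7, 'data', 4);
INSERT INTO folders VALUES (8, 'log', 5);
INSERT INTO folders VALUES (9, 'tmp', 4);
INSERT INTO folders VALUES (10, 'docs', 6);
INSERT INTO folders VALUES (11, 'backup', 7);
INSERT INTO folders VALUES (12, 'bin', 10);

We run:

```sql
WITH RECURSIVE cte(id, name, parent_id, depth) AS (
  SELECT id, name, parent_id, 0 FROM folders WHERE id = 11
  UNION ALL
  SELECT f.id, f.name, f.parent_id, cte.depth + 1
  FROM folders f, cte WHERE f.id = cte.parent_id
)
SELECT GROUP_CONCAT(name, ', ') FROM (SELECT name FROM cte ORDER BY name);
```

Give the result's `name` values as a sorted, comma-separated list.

backup, data, music, share, var

Base: id=11 (backup), parent_id=7, depth 0.
Iteration 1: join on id=7 -> data (id 7, parent_id=4, depth 1).
Iteration 2: join on id=4 -> music (id 4, parent_id=3, depth 2).
Iteration 3: join on id=3 -> var (id 3, parent_id=1, depth 3).
Iteration 4: join on id=1 -> share (id 1, parent_id=NULL, depth 4).
Iteration 5: parent_id is NULL; no match; recursion stops.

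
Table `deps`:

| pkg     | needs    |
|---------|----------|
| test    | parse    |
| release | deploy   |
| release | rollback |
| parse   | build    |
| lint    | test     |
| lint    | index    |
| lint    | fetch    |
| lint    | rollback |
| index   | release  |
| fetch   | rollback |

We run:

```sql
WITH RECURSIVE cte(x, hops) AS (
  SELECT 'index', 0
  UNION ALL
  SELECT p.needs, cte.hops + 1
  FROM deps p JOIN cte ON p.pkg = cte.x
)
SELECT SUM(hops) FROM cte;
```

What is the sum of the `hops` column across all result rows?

Base: (index, hops=0).
Iteration 1: edges from {index} -> (release, hops=1).
Iteration 2: edges from {release} -> (deploy, hops=2), (rollback, hops=2).
Iteration 3: no outgoing edges from {deploy,rollback}; recursion stops.
SUM(hops) = 0 + 1 + 2 + 2 = 5.

5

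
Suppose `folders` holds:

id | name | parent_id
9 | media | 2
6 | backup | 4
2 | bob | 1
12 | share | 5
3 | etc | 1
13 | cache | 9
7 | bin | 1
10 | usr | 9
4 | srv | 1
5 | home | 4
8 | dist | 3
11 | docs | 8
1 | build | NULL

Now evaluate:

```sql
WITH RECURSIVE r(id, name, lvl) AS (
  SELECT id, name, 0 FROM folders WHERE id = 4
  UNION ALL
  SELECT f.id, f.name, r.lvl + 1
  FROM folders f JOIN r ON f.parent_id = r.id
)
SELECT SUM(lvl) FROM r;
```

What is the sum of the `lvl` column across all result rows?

4

Base: id=4 (srv) at lvl 0.
Iteration 1: rows with parent_id in {4} -> home (id 5, lvl 1), backup (id 6, lvl 1).
Iteration 2: rows with parent_id in {5,6} -> share (id 12, lvl 2).
Iteration 3: no rows with parent_id in {12}; recursion stops.
SUM(lvl) = 0 + 1 + 1 + 2 = 4.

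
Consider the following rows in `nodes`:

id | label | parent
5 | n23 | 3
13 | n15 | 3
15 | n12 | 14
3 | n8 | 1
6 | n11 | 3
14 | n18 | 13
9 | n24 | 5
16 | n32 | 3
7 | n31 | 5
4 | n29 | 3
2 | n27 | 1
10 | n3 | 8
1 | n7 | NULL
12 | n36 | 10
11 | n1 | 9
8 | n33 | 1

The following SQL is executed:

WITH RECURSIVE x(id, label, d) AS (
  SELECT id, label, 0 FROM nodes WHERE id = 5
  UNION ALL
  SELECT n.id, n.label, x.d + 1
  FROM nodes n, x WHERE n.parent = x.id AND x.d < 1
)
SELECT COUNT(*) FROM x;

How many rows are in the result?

Base: id=5 (n23) at d 0.
Iteration 1: rows with parent in {5} -> n31 (id 7, d 1), n24 (id 9, d 1).
Iteration 2: d < 1 fails for all current rows; recursion stops.
Total rows emitted: 3.

3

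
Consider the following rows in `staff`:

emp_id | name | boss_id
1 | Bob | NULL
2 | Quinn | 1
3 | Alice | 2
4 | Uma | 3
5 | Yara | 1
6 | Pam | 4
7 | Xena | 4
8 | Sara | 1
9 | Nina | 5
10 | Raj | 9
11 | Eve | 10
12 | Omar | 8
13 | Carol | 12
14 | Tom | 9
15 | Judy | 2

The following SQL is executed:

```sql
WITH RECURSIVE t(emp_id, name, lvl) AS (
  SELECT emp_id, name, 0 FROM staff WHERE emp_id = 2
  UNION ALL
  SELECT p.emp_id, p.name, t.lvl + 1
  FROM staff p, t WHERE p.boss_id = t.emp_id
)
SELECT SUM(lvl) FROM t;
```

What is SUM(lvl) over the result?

Base: emp_id=2 (Quinn) at lvl 0.
Iteration 1: rows with boss_id in {2} -> Alice (id 3, lvl 1), Judy (id 15, lvl 1).
Iteration 2: rows with boss_id in {3,15} -> Uma (id 4, lvl 2).
Iteration 3: rows with boss_id in {4} -> Pam (id 6, lvl 3), Xena (id 7, lvl 3).
Iteration 4: no rows with boss_id in {6,7}; recursion stops.
SUM(lvl) = 0 + 1 + 1 + 2 + 3 + 3 = 10.

10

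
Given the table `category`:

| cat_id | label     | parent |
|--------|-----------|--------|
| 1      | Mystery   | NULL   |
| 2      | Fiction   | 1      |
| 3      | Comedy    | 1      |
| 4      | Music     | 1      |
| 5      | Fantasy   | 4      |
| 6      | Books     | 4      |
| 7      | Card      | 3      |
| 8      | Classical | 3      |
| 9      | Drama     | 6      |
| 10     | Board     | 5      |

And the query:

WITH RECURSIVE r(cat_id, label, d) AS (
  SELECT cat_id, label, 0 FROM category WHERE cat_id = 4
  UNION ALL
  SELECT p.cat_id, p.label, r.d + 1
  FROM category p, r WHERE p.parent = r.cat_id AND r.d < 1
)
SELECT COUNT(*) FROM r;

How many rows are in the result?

3

Base: cat_id=4 (Music) at d 0.
Iteration 1: rows with parent in {4} -> Fantasy (id 5, d 1), Books (id 6, d 1).
Iteration 2: d < 1 fails for all current rows; recursion stops.
Total rows emitted: 3.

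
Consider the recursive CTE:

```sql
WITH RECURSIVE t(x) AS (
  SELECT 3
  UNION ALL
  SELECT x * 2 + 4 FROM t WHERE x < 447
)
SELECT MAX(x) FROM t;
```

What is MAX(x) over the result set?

Base: x=3.
Iteration 1: 3 < 447 holds -> x = 3 * 2 + 4 = 10.
Iteration 2: 10 < 447 holds -> x = 10 * 2 + 4 = 24.
Iteration 3: 24 < 447 holds -> x = 24 * 2 + 4 = 52.
Iteration 4: 52 < 447 holds -> x = 52 * 2 + 4 = 108.
Iteration 5: 108 < 447 holds -> x = 108 * 2 + 4 = 220.
Iteration 6: 220 < 447 holds -> x = 220 * 2 + 4 = 444.
Iteration 7: 444 < 447 holds -> x = 444 * 2 + 4 = 892.
Iteration 8: 892 < 447 fails; recursion stops.
x values: 3, 10, 24, 52, 108, 220, 444, 892; the maximum is 892.

892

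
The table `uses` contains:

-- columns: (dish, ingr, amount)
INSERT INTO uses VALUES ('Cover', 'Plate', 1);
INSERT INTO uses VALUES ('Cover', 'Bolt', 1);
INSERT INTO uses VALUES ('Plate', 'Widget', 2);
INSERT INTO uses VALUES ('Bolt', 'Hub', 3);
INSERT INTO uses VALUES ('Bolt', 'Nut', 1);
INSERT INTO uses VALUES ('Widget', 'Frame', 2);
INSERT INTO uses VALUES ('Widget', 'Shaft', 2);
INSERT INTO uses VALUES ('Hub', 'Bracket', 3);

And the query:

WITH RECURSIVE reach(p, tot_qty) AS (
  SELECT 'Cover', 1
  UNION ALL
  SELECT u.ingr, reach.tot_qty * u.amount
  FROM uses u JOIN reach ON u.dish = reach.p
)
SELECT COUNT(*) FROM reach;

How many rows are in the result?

9

Base: (Cover, tot_qty=1).
Iteration 1: components of {Cover} -> Bolt = 1*1 = 1, Plate = 1*1 = 1.
Iteration 2: components of {Bolt,Plate} -> Hub = 1*3 = 3, Nut = 1*1 = 1, Widget = 1*2 = 2.
Iteration 3: components of {Hub,Nut,Widget} -> Bracket = 3*3 = 9, Frame = 2*2 = 4, Shaft = 2*2 = 4.
Iteration 4: no further components; recursion stops.
Total rows emitted: 9.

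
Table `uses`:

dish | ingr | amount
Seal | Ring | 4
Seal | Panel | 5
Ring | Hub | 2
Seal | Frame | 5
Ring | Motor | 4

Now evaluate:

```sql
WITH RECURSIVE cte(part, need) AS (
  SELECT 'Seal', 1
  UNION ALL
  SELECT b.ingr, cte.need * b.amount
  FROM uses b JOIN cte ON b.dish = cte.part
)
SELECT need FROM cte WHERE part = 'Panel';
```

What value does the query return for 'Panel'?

5

Base: (Seal, need=1).
Iteration 1: components of {Seal} -> Frame = 1*5 = 5, Panel = 1*5 = 5, Ring = 1*4 = 4.
Iteration 2: components of {Frame,Panel,Ring} -> Hub = 4*2 = 8, Motor = 4*4 = 16.
Iteration 3: no further components; recursion stops.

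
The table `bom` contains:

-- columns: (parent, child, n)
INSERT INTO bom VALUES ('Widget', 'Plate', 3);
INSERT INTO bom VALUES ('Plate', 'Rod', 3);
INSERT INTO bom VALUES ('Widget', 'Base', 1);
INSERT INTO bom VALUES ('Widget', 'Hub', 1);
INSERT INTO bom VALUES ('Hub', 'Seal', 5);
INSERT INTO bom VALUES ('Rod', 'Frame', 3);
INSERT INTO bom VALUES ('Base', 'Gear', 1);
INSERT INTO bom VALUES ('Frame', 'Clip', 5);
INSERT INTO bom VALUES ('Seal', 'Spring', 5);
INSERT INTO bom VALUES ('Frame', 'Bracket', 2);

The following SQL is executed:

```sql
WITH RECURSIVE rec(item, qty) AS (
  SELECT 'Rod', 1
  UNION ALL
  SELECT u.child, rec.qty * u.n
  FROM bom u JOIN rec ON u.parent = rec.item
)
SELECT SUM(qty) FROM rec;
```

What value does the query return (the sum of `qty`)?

Base: (Rod, qty=1).
Iteration 1: components of {Rod} -> Frame = 1*3 = 3.
Iteration 2: components of {Frame} -> Bracket = 3*2 = 6, Clip = 3*5 = 15.
Iteration 3: no further components; recursion stops.
SUM(qty) = 1 + 3 + 15 + 6 = 25.

25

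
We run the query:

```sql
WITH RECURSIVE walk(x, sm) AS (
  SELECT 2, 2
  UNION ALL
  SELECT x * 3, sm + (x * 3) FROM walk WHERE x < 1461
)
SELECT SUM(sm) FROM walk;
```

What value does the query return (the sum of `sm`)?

9832

Base: x=2, sm=2.
Iteration 1: 2 < 1461 holds -> x = 2 * 3 = 6, sm = 2 + 6 = 8.
Iteration 2: 6 < 1461 holds -> x = 6 * 3 = 18, sm = 8 + 18 = 26.
Iteration 3: 18 < 1461 holds -> x = 18 * 3 = 54, sm = 26 + 54 = 80.
Iteration 4: 54 < 1461 holds -> x = 54 * 3 = 162, sm = 80 + 162 = 242.
Iteration 5: 162 < 1461 holds -> x = 162 * 3 = 486, sm = 242 + 486 = 728.
Iteration 6: 486 < 1461 holds -> x = 486 * 3 = 1458, sm = 728 + 1458 = 2186.
Iteration 7: 1458 < 1461 holds -> x = 1458 * 3 = 4374, sm = 2186 + 4374 = 6560.
Iteration 8: 4374 < 1461 fails; recursion stops.
SUM(sm) = 2 + 8 + 26 + 80 + 242 + 728 + 2186 + 6560 = 9832.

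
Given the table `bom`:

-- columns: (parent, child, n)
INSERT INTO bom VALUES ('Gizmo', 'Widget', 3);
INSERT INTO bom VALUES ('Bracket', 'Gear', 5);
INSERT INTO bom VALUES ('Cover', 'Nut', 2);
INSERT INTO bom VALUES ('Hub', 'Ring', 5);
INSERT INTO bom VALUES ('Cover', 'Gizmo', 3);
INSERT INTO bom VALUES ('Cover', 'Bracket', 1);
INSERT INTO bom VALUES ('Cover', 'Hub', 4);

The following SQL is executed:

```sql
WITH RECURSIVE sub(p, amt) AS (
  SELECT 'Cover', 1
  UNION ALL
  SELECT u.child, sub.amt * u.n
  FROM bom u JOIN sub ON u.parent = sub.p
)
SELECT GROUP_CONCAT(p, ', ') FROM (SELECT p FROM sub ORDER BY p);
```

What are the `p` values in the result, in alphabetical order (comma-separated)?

Bracket, Cover, Gear, Gizmo, Hub, Nut, Ring, Widget

Base: (Cover, amt=1).
Iteration 1: components of {Cover} -> Bracket = 1*1 = 1, Gizmo = 1*3 = 3, Hub = 1*4 = 4, Nut = 1*2 = 2.
Iteration 2: components of {Bracket,Gizmo,Hub,Nut} -> Gear = 1*5 = 5, Ring = 4*5 = 20, Widget = 3*3 = 9.
Iteration 3: no further components; recursion stops.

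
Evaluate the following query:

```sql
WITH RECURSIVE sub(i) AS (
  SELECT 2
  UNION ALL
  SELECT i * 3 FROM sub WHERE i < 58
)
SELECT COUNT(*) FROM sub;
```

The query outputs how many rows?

5

Base: i=2.
Iteration 1: 2 < 58 holds -> i = 2 * 3 = 6.
Iteration 2: 6 < 58 holds -> i = 6 * 3 = 18.
Iteration 3: 18 < 58 holds -> i = 18 * 3 = 54.
Iteration 4: 54 < 58 holds -> i = 54 * 3 = 162.
Iteration 5: 162 < 58 fails; recursion stops.
Total rows emitted: 5.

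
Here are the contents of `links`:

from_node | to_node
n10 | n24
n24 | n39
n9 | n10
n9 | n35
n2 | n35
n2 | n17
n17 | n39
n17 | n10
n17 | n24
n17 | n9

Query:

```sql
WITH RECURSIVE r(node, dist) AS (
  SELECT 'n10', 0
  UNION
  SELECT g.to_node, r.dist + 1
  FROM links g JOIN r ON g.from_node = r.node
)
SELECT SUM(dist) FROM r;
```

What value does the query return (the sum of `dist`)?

3

Base: (n10, dist=0).
Iteration 1: edges from {n10} -> (n24, dist=1).
Iteration 2: edges from {n24} -> (n39, dist=2).
Iteration 3: no outgoing edges from {n39}; recursion stops.
SUM(dist) = 0 + 1 + 2 = 3.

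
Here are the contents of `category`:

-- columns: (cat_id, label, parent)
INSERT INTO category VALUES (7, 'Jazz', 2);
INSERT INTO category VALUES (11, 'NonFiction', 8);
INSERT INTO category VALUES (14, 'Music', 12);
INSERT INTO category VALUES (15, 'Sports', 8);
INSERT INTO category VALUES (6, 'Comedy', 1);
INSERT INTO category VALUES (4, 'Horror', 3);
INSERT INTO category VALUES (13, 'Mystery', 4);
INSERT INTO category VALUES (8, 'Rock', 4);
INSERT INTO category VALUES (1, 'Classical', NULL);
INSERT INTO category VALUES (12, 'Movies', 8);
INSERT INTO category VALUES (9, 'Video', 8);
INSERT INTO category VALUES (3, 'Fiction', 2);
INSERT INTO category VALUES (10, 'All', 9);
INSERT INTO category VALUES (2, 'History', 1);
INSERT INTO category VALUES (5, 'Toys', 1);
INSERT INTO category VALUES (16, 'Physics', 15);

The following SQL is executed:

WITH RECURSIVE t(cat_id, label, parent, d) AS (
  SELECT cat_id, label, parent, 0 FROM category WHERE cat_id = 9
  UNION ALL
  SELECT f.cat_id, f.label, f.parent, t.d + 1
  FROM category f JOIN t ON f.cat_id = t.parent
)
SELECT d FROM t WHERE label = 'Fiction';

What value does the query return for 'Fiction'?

Base: cat_id=9 (Video), parent=8, d 0.
Iteration 1: join on cat_id=8 -> Rock (id 8, parent=4, d 1).
Iteration 2: join on cat_id=4 -> Horror (id 4, parent=3, d 2).
Iteration 3: join on cat_id=3 -> Fiction (id 3, parent=2, d 3).
Iteration 4: join on cat_id=2 -> History (id 2, parent=1, d 4).
Iteration 5: join on cat_id=1 -> Classical (id 1, parent=NULL, d 5).
Iteration 6: parent is NULL; no match; recursion stops.

3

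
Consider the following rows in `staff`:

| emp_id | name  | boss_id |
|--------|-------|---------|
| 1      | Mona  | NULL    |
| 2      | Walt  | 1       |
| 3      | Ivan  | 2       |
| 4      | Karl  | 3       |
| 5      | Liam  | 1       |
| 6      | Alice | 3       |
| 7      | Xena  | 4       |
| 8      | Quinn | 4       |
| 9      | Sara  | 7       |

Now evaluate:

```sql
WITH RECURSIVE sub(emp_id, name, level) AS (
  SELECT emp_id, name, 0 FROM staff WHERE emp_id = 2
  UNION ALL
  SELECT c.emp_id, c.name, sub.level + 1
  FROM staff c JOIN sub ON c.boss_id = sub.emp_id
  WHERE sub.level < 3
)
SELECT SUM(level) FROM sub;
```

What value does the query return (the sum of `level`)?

Base: emp_id=2 (Walt) at level 0.
Iteration 1: rows with boss_id in {2} -> Ivan (id 3, level 1).
Iteration 2: rows with boss_id in {3} -> Karl (id 4, level 2), Alice (id 6, level 2).
Iteration 3: rows with boss_id in {4,6} -> Xena (id 7, level 3), Quinn (id 8, level 3).
Iteration 4: level < 3 fails for all current rows; recursion stops.
SUM(level) = 0 + 1 + 2 + 2 + 3 + 3 = 11.

11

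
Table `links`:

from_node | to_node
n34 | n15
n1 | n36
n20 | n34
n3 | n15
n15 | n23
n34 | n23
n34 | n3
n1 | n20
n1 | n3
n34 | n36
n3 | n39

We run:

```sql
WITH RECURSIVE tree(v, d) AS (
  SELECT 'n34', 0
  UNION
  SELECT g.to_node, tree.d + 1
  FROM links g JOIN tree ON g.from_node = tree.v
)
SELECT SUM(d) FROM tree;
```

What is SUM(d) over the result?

Base: (n34, d=0).
Iteration 1: edges from {n34} -> (n15, d=1), (n23, d=1), (n3, d=1), (n36, d=1).
Iteration 2: edges from {n15,n23,n3,n36} -> (n15, d=2), (n23, d=2), (n39, d=2).
Iteration 3: edges from {n15,n23,n39} -> (n23, d=3).
Iteration 4: no outgoing edges from {n23}; recursion stops.
SUM(d) = 0 + 1 + 1 + 1 + 1 + 2 + 2 + 2 + 3 = 13.

13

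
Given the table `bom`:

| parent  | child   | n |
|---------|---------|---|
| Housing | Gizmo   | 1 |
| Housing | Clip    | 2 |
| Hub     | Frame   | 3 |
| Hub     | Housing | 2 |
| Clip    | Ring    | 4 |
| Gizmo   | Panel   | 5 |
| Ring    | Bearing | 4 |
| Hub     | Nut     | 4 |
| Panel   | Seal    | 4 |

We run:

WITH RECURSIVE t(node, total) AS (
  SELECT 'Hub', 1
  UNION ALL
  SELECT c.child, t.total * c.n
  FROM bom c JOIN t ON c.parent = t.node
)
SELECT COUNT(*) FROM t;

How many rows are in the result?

10

Base: (Hub, total=1).
Iteration 1: components of {Hub} -> Frame = 1*3 = 3, Housing = 1*2 = 2, Nut = 1*4 = 4.
Iteration 2: components of {Frame,Housing,Nut} -> Clip = 2*2 = 4, Gizmo = 2*1 = 2.
Iteration 3: components of {Clip,Gizmo} -> Panel = 2*5 = 10, Ring = 4*4 = 16.
Iteration 4: components of {Panel,Ring} -> Bearing = 16*4 = 64, Seal = 10*4 = 40.
Iteration 5: no further components; recursion stops.
Total rows emitted: 10.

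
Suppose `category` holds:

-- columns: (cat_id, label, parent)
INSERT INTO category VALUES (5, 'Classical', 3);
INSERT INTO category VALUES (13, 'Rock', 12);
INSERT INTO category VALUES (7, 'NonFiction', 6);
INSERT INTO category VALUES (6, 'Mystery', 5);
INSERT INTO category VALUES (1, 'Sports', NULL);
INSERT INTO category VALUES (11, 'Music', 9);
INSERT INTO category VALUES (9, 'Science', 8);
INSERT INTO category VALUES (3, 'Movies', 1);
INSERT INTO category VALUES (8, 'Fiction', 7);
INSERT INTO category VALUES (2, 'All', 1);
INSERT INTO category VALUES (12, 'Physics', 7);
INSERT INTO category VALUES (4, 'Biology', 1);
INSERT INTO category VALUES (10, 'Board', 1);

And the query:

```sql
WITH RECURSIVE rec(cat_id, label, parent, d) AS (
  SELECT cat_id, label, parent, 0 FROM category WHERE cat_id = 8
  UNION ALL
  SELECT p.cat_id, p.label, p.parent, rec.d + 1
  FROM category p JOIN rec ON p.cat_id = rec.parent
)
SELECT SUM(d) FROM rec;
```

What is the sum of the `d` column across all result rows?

15

Base: cat_id=8 (Fiction), parent=7, d 0.
Iteration 1: join on cat_id=7 -> NonFiction (id 7, parent=6, d 1).
Iteration 2: join on cat_id=6 -> Mystery (id 6, parent=5, d 2).
Iteration 3: join on cat_id=5 -> Classical (id 5, parent=3, d 3).
Iteration 4: join on cat_id=3 -> Movies (id 3, parent=1, d 4).
Iteration 5: join on cat_id=1 -> Sports (id 1, parent=NULL, d 5).
Iteration 6: parent is NULL; no match; recursion stops.
SUM(d) = 0 + 1 + 2 + 3 + 4 + 5 = 15.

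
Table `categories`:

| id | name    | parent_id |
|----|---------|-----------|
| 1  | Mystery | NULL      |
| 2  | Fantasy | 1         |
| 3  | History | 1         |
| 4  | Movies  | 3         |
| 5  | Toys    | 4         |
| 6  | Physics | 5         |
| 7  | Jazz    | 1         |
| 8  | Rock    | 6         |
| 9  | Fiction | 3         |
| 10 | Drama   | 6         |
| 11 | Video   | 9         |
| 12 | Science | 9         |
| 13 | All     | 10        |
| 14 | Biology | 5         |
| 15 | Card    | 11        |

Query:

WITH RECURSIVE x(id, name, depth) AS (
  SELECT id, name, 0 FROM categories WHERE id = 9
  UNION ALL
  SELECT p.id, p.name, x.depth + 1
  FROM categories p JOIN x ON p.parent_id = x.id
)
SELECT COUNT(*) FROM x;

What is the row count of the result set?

Base: id=9 (Fiction) at depth 0.
Iteration 1: rows with parent_id in {9} -> Video (id 11, depth 1), Science (id 12, depth 1).
Iteration 2: rows with parent_id in {11,12} -> Card (id 15, depth 2).
Iteration 3: no rows with parent_id in {15}; recursion stops.
Total rows emitted: 4.

4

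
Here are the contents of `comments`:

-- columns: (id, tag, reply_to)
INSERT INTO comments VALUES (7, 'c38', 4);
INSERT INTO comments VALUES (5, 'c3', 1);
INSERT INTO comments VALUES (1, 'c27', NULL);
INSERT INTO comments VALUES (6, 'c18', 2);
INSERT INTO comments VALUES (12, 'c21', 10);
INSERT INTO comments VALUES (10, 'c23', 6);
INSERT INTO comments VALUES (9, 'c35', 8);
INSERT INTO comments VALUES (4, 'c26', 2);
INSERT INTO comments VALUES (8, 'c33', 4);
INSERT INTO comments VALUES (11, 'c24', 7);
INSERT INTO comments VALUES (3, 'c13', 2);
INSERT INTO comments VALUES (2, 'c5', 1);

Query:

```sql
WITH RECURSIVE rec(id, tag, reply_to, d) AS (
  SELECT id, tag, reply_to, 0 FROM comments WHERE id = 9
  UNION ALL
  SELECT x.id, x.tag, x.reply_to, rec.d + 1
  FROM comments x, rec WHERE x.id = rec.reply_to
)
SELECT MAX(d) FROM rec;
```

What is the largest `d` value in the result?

4

Base: id=9 (c35), reply_to=8, d 0.
Iteration 1: join on id=8 -> c33 (id 8, reply_to=4, d 1).
Iteration 2: join on id=4 -> c26 (id 4, reply_to=2, d 2).
Iteration 3: join on id=2 -> c5 (id 2, reply_to=1, d 3).
Iteration 4: join on id=1 -> c27 (id 1, reply_to=NULL, d 4).
Iteration 5: reply_to is NULL; no match; recursion stops.
d values: 0, 1, 2, 3, 4; the maximum is 4.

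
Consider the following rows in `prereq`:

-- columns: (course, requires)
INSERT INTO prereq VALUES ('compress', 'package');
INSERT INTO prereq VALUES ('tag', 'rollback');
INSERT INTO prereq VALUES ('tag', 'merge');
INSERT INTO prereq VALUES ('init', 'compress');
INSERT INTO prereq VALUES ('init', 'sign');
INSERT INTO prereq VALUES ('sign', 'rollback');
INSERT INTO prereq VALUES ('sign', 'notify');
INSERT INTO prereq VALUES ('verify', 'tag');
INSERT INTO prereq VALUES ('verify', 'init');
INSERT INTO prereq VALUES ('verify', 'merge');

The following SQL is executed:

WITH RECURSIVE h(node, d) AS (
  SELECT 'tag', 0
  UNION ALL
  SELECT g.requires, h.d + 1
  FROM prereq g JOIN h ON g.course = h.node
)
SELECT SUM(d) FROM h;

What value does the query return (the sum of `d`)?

Base: (tag, d=0).
Iteration 1: edges from {tag} -> (merge, d=1), (rollback, d=1).
Iteration 2: no outgoing edges from {merge,rollback}; recursion stops.
SUM(d) = 0 + 1 + 1 = 2.

2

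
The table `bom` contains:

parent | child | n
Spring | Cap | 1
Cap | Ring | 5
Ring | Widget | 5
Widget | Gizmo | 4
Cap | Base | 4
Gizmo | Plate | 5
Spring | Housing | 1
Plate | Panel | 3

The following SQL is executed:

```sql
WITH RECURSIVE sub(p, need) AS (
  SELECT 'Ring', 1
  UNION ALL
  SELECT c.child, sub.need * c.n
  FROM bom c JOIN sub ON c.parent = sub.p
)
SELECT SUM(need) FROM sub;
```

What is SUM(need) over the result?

Base: (Ring, need=1).
Iteration 1: components of {Ring} -> Widget = 1*5 = 5.
Iteration 2: components of {Widget} -> Gizmo = 5*4 = 20.
Iteration 3: components of {Gizmo} -> Plate = 20*5 = 100.
Iteration 4: components of {Plate} -> Panel = 100*3 = 300.
Iteration 5: no further components; recursion stops.
SUM(need) = 1 + 5 + 20 + 100 + 300 = 426.

426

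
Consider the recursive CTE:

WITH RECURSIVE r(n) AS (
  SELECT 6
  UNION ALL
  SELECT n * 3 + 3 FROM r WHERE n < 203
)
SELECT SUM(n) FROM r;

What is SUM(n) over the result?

900

Base: n=6.
Iteration 1: 6 < 203 holds -> n = 6 * 3 + 3 = 21.
Iteration 2: 21 < 203 holds -> n = 21 * 3 + 3 = 66.
Iteration 3: 66 < 203 holds -> n = 66 * 3 + 3 = 201.
Iteration 4: 201 < 203 holds -> n = 201 * 3 + 3 = 606.
Iteration 5: 606 < 203 fails; recursion stops.
SUM(n) = 6 + 21 + 66 + 201 + 606 = 900.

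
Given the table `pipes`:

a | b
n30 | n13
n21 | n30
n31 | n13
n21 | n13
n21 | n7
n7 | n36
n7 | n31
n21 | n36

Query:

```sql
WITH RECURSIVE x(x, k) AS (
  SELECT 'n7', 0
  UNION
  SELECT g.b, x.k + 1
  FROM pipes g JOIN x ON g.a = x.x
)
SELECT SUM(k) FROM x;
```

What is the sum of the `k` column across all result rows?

Base: (n7, k=0).
Iteration 1: edges from {n7} -> (n31, k=1), (n36, k=1).
Iteration 2: edges from {n31,n36} -> (n13, k=2).
Iteration 3: no outgoing edges from {n13}; recursion stops.
SUM(k) = 0 + 1 + 1 + 2 = 4.

4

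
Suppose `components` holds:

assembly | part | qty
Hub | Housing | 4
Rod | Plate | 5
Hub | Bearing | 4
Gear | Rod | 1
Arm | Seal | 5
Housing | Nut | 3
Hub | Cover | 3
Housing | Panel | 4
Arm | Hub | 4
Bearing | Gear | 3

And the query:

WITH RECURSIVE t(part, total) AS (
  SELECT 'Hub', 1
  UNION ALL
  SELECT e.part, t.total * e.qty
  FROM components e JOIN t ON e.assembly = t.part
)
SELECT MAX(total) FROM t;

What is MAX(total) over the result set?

Base: (Hub, total=1).
Iteration 1: components of {Hub} -> Bearing = 1*4 = 4, Cover = 1*3 = 3, Housing = 1*4 = 4.
Iteration 2: components of {Bearing,Cover,Housing} -> Gear = 4*3 = 12, Nut = 4*3 = 12, Panel = 4*4 = 16.
Iteration 3: components of {Gear,Nut,Panel} -> Rod = 12*1 = 12.
Iteration 4: components of {Rod} -> Plate = 12*5 = 60.
Iteration 5: no further components; recursion stops.
total values: 1, 3, 4, 4, 12, 16, 12, 12, 60; the maximum is 60.

60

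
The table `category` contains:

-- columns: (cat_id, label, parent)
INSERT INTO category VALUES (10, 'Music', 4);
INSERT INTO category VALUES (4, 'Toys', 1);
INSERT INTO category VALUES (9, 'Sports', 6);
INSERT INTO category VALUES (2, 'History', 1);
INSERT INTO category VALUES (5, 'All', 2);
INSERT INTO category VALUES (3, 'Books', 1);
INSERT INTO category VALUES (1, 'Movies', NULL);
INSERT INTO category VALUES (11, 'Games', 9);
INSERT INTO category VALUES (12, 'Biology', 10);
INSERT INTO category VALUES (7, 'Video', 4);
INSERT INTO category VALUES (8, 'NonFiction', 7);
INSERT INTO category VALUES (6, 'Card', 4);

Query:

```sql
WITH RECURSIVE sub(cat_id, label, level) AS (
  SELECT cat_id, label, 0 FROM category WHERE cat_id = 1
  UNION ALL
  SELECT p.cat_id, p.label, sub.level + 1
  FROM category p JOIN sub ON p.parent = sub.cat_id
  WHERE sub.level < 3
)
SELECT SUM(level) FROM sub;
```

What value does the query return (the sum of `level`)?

20

Base: cat_id=1 (Movies) at level 0.
Iteration 1: rows with parent in {1} -> History (id 2, level 1), Books (id 3, level 1), Toys (id 4, level 1).
Iteration 2: rows with parent in {2,3,4} -> All (id 5, level 2), Card (id 6, level 2), Video (id 7, level 2), Music (id 10, level 2).
Iteration 3: rows with parent in {5,6,7,10} -> NonFiction (id 8, level 3), Sports (id 9, level 3), Biology (id 12, level 3).
Iteration 4: level < 3 fails for all current rows; recursion stops.
SUM(level) = 0 + 1 + 1 + 1 + 2 + 2 + 2 + 2 + 3 + 3 + 3 = 20.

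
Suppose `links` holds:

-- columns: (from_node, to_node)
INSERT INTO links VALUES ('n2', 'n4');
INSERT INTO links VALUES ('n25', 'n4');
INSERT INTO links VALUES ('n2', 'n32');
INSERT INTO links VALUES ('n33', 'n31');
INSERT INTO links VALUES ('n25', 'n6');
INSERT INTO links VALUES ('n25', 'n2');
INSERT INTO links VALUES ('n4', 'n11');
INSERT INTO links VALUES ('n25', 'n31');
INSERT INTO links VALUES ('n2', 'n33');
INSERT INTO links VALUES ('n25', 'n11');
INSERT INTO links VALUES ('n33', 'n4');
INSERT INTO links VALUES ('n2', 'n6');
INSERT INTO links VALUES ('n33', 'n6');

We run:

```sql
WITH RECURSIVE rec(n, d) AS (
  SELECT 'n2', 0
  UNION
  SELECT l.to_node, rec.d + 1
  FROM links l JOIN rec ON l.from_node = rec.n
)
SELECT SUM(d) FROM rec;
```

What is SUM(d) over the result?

Base: (n2, d=0).
Iteration 1: edges from {n2} -> (n32, d=1), (n33, d=1), (n4, d=1), (n6, d=1).
Iteration 2: edges from {n32,n33,n4,n6} -> (n11, d=2), (n31, d=2), (n4, d=2), (n6, d=2).
Iteration 3: edges from {n11,n31,n4,n6} -> (n11, d=3).
Iteration 4: no outgoing edges from {n11}; recursion stops.
SUM(d) = 0 + 1 + 1 + 1 + 1 + 2 + 2 + 2 + 2 + 3 = 15.

15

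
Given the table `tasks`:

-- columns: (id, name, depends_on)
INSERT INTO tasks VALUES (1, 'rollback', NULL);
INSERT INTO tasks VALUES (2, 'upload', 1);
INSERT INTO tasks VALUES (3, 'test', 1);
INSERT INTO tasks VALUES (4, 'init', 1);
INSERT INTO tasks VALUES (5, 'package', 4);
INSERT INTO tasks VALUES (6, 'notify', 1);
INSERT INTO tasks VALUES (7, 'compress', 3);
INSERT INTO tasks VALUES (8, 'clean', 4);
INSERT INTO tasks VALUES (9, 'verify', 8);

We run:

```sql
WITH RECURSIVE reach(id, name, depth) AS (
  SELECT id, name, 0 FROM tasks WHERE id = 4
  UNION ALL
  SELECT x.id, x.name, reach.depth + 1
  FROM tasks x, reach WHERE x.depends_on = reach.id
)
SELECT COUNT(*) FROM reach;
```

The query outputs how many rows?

Base: id=4 (init) at depth 0.
Iteration 1: rows with depends_on in {4} -> package (id 5, depth 1), clean (id 8, depth 1).
Iteration 2: rows with depends_on in {5,8} -> verify (id 9, depth 2).
Iteration 3: no rows with depends_on in {9}; recursion stops.
Total rows emitted: 4.

4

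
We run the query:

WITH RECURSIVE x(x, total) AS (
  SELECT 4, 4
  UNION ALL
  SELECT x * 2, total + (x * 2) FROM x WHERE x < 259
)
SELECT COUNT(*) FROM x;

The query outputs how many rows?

8

Base: x=4, total=4.
Iteration 1: 4 < 259 holds -> x = 4 * 2 = 8, total = 4 + 8 = 12.
Iteration 2: 8 < 259 holds -> x = 8 * 2 = 16, total = 12 + 16 = 28.
Iteration 3: 16 < 259 holds -> x = 16 * 2 = 32, total = 28 + 32 = 60.
Iteration 4: 32 < 259 holds -> x = 32 * 2 = 64, total = 60 + 64 = 124.
Iteration 5: 64 < 259 holds -> x = 64 * 2 = 128, total = 124 + 128 = 252.
Iteration 6: 128 < 259 holds -> x = 128 * 2 = 256, total = 252 + 256 = 508.
Iteration 7: 256 < 259 holds -> x = 256 * 2 = 512, total = 508 + 512 = 1020.
Iteration 8: 512 < 259 fails; recursion stops.
Total rows emitted: 8.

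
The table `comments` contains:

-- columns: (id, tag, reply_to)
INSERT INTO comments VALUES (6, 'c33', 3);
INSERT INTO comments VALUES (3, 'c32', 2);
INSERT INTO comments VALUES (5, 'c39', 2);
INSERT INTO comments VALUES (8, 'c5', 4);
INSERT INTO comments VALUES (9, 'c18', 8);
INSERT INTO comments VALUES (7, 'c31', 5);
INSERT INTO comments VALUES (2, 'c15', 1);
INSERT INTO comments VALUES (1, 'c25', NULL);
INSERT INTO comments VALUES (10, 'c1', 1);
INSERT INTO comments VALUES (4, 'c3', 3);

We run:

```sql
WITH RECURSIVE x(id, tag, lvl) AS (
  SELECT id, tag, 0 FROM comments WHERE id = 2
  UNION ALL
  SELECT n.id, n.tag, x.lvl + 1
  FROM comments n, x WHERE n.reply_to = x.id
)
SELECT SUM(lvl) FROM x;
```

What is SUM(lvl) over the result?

Base: id=2 (c15) at lvl 0.
Iteration 1: rows with reply_to in {2} -> c32 (id 3, lvl 1), c39 (id 5, lvl 1).
Iteration 2: rows with reply_to in {3,5} -> c3 (id 4, lvl 2), c33 (id 6, lvl 2), c31 (id 7, lvl 2).
Iteration 3: rows with reply_to in {4,6,7} -> c5 (id 8, lvl 3).
Iteration 4: rows with reply_to in {8} -> c18 (id 9, lvl 4).
Iteration 5: no rows with reply_to in {9}; recursion stops.
SUM(lvl) = 0 + 1 + 1 + 2 + 2 + 2 + 3 + 4 = 15.

15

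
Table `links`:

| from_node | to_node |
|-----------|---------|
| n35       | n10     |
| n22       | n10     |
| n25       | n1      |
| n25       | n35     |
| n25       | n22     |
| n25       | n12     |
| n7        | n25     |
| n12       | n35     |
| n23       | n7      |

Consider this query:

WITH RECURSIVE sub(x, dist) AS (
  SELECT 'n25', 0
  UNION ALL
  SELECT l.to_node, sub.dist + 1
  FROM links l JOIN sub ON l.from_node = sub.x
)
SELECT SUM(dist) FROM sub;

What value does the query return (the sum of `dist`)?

Base: (n25, dist=0).
Iteration 1: edges from {n25} -> (n1, dist=1), (n12, dist=1), (n22, dist=1), (n35, dist=1).
Iteration 2: edges from {n1,n12,n22,n35} -> (n10, dist=2) x2, (n35, dist=2). [UNION ALL keeps all 3 new rows, including repeats]
Iteration 3: edges from {n10,n35} -> (n10, dist=3).
Iteration 4: no outgoing edges from {n10}; recursion stops.
SUM(dist) = 0 + 1 + 1 + 1 + 1 + 2 + 2 + 2 + 3 = 13.

13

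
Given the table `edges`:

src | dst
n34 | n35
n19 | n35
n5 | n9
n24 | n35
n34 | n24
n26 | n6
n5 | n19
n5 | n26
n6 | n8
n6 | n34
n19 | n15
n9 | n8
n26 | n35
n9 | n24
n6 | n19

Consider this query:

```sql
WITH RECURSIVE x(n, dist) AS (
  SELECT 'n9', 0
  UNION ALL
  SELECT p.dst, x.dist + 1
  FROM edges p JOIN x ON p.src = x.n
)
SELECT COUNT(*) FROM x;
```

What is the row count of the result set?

4

Base: (n9, dist=0).
Iteration 1: edges from {n9} -> (n24, dist=1), (n8, dist=1).
Iteration 2: edges from {n24,n8} -> (n35, dist=2).
Iteration 3: no outgoing edges from {n35}; recursion stops.
Total rows emitted: 4.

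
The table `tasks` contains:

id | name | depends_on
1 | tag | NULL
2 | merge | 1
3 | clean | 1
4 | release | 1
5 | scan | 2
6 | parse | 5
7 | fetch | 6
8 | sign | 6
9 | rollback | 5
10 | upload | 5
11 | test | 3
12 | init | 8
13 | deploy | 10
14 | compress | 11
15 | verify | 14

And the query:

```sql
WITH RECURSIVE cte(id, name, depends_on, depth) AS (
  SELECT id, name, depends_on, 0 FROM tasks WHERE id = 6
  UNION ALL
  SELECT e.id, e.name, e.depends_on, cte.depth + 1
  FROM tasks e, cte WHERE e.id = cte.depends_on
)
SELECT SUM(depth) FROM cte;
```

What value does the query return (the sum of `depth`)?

Base: id=6 (parse), depends_on=5, depth 0.
Iteration 1: join on id=5 -> scan (id 5, depends_on=2, depth 1).
Iteration 2: join on id=2 -> merge (id 2, depends_on=1, depth 2).
Iteration 3: join on id=1 -> tag (id 1, depends_on=NULL, depth 3).
Iteration 4: depends_on is NULL; no match; recursion stops.
SUM(depth) = 0 + 1 + 2 + 3 = 6.

6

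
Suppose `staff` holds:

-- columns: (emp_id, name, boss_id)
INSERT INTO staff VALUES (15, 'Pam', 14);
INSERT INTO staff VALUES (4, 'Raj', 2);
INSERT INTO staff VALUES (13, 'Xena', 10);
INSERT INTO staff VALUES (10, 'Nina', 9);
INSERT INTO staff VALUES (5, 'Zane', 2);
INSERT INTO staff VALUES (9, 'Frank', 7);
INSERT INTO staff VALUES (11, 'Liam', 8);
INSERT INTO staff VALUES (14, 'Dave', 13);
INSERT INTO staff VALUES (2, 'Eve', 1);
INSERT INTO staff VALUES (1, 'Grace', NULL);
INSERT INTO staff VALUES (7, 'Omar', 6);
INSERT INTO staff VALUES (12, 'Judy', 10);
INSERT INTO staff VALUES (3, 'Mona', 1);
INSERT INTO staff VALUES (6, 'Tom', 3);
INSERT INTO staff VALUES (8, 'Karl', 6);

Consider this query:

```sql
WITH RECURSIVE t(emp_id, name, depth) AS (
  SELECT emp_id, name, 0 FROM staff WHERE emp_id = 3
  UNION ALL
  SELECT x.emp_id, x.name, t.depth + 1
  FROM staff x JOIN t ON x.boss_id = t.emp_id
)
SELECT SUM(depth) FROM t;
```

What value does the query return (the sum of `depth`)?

38

Base: emp_id=3 (Mona) at depth 0.
Iteration 1: rows with boss_id in {3} -> Tom (id 6, depth 1).
Iteration 2: rows with boss_id in {6} -> Omar (id 7, depth 2), Karl (id 8, depth 2).
Iteration 3: rows with boss_id in {7,8} -> Frank (id 9, depth 3), Liam (id 11, depth 3).
Iteration 4: rows with boss_id in {9,11} -> Nina (id 10, depth 4).
Iteration 5: rows with boss_id in {10} -> Judy (id 12, depth 5), Xena (id 13, depth 5).
Iteration 6: rows with boss_id in {12,13} -> Dave (id 14, depth 6).
Iteration 7: rows with boss_id in {14} -> Pam (id 15, depth 7).
Iteration 8: no rows with boss_id in {15}; recursion stops.
SUM(depth) = 0 + 1 + 2 + 2 + 3 + 3 + 4 + 5 + 5 + 6 + 7 = 38.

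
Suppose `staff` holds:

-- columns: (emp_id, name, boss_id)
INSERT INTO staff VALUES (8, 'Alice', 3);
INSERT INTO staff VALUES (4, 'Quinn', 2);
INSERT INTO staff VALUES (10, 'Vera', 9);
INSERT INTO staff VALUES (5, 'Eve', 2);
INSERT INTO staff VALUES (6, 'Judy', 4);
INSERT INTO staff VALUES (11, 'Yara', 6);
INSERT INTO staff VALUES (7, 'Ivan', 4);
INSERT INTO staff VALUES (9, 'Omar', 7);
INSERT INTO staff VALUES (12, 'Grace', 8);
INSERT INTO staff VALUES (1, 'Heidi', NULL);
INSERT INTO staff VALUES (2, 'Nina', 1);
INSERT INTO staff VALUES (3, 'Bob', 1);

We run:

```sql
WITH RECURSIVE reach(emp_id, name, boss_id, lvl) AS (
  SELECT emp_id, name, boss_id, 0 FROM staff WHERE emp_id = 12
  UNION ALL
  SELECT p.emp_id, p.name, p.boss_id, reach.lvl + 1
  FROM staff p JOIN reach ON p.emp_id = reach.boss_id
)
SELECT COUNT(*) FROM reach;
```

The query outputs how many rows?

Base: emp_id=12 (Grace), boss_id=8, lvl 0.
Iteration 1: join on emp_id=8 -> Alice (id 8, boss_id=3, lvl 1).
Iteration 2: join on emp_id=3 -> Bob (id 3, boss_id=1, lvl 2).
Iteration 3: join on emp_id=1 -> Heidi (id 1, boss_id=NULL, lvl 3).
Iteration 4: boss_id is NULL; no match; recursion stops.
Total rows emitted: 4.

4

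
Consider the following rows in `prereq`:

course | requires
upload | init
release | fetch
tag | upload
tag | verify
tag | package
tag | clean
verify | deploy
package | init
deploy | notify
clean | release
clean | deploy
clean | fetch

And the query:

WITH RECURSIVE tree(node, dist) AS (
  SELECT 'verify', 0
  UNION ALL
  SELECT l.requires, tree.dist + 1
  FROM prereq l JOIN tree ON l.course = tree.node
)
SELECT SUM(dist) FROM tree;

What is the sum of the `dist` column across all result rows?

Base: (verify, dist=0).
Iteration 1: edges from {verify} -> (deploy, dist=1).
Iteration 2: edges from {deploy} -> (notify, dist=2).
Iteration 3: no outgoing edges from {notify}; recursion stops.
SUM(dist) = 0 + 1 + 2 = 3.

3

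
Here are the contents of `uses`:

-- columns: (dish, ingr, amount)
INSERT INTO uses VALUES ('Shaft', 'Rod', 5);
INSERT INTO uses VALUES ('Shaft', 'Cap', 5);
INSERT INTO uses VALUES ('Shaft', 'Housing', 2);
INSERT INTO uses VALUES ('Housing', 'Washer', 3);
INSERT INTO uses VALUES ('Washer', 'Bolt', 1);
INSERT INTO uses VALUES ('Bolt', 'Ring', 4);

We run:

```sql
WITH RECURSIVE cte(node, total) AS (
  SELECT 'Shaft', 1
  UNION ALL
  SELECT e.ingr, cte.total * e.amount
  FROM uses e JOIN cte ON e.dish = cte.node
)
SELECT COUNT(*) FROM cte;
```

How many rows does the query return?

Base: (Shaft, total=1).
Iteration 1: components of {Shaft} -> Cap = 1*5 = 5, Housing = 1*2 = 2, Rod = 1*5 = 5.
Iteration 2: components of {Cap,Housing,Rod} -> Washer = 2*3 = 6.
Iteration 3: components of {Washer} -> Bolt = 6*1 = 6.
Iteration 4: components of {Bolt} -> Ring = 6*4 = 24.
Iteration 5: no further components; recursion stops.
Total rows emitted: 7.

7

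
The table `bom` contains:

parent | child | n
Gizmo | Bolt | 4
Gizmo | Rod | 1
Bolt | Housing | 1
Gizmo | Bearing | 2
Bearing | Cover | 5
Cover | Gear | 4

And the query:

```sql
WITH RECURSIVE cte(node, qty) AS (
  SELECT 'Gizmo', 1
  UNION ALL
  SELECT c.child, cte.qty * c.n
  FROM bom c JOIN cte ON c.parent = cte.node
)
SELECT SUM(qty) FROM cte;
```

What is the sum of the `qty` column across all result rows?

Base: (Gizmo, qty=1).
Iteration 1: components of {Gizmo} -> Bearing = 1*2 = 2, Bolt = 1*4 = 4, Rod = 1*1 = 1.
Iteration 2: components of {Bearing,Bolt,Rod} -> Cover = 2*5 = 10, Housing = 4*1 = 4.
Iteration 3: components of {Cover,Housing} -> Gear = 10*4 = 40.
Iteration 4: no further components; recursion stops.
SUM(qty) = 1 + 4 + 1 + 2 + 4 + 10 + 40 = 62.

62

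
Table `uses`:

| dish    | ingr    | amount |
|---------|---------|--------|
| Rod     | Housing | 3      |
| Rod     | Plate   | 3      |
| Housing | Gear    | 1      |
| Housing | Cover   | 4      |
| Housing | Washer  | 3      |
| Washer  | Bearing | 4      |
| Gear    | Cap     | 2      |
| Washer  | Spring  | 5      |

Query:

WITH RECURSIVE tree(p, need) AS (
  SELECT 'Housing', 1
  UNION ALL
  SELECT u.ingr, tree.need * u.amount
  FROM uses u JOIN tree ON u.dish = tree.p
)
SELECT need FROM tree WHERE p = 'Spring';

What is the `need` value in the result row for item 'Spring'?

Base: (Housing, need=1).
Iteration 1: components of {Housing} -> Cover = 1*4 = 4, Gear = 1*1 = 1, Washer = 1*3 = 3.
Iteration 2: components of {Cover,Gear,Washer} -> Bearing = 3*4 = 12, Cap = 1*2 = 2, Spring = 3*5 = 15.
Iteration 3: no further components; recursion stops.

15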